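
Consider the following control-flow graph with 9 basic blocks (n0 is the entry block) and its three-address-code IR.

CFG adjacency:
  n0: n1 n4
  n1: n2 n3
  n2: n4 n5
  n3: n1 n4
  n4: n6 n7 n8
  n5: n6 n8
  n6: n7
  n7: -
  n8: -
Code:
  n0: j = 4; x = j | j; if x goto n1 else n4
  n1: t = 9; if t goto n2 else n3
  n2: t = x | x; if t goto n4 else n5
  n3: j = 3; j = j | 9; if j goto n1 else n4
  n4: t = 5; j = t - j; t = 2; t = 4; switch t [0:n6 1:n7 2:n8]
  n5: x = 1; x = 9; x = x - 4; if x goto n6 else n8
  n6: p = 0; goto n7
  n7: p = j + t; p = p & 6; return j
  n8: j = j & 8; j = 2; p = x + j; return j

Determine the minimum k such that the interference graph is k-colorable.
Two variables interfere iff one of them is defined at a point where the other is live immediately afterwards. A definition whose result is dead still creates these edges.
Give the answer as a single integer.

Answer: 3

Analysis:
def/use:
  n0 def {j,x} use ∅
  n1 def {t} use ∅
  n2 def {t} use {x}
  n3 def {j} use ∅
  n4 def {j,t} use {j}
  n5 def {x} use ∅
  n6 def {p} use ∅
  n7 def {p} use {j,t}
  n8 def {j,p} use {j,x}

Backward fixpoint:
  n0: in=∅ out={j,x}
  n1: in={j,x} out={j,x}
  n2: in={j,x} out={j,t,x}
  n3: in={x} out={j,x}
  n4: in={j,x} out={j,t,x}
  n5: in={j,t} out={j,t,x}
  n6: in={j,t} out={j,t}
  n7: in={j,t} out=∅
  n8: in={j,x} out=∅

Conflict graph:
  j↔{p,t,x}
  p↔{j,t}
  t↔{j,p,x}
  x↔{j,t}

Chromatic number:
  {j,p,t} pairwise interfere (3-clique) ⇒ χ ≥ 3
  assign j→R0 p→R2 t→R1 x→R2 — no edge inside a register ⇒ χ ≤ 3
  χ = 3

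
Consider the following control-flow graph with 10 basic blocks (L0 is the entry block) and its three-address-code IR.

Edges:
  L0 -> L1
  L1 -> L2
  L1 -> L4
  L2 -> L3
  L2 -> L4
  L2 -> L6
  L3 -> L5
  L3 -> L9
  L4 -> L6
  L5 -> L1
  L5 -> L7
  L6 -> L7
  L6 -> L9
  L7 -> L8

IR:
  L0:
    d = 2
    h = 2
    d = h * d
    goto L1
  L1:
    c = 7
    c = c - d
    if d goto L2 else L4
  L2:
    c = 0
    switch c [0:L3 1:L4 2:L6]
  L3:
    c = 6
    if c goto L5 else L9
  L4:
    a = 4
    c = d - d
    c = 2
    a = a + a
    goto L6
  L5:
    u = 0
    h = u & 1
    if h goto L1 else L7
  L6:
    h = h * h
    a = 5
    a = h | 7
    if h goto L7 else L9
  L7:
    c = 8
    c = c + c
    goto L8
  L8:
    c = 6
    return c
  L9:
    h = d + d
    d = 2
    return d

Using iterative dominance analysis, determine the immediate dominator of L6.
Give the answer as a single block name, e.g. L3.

idom tree: L1←L0 L2←L1 L3←L2 L4←L1 L5←L3 L6←L1 L7←L1 L8←L7 L9←L1
Dom at joins:
  L1: preds {L0,L5}: {L0} ∩ {L0,L1,L2,L3,L5} = {L0}; idom=L0
  L4: preds {L1,L2}: {L0,L1} ∩ {L0,L1,L2} = {L0,L1}; idom=L1
  L6: preds {L2,L4}: {L0,L1,L2} ∩ {L0,L1,L4} = {L0,L1}; idom=L1
  L7: preds {L5,L6}: {L0,L1,L2,L3,L5} ∩ {L0,L1,L6} = {L0,L1}; idom=L1
  L9: preds {L3,L6}: {L0,L1,L2,L3} ∩ {L0,L1,L6} = {L0,L1}; idom=L1

idom(L6) = L1

Answer: L1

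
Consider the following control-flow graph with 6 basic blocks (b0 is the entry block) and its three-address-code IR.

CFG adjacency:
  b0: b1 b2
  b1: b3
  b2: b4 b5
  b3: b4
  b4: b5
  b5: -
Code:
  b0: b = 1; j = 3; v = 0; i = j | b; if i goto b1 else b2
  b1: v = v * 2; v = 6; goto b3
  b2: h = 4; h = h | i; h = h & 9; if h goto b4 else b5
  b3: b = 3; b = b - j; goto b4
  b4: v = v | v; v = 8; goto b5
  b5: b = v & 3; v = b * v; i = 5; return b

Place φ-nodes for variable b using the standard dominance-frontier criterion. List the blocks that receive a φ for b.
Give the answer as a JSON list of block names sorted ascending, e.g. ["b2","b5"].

Answer: ["b4", "b5"]

Derivation:
idom tree: b1←b0 b2←b0 b3←b1 b4←b0 b5←b0
Join-block Dom:
  b4: preds {b2,b3}: {b0,b2} ∩ {b0,b1,b3} = {b0}; idom=b0
  b5: preds {b2,b4}: {b0,b2} ∩ {b0,b4} = {b0}; idom=b0

DF derivation:
  b4←b2: walk b2 to b0
  b4←b3: walk b3→b1 to b0
  b5←b2: walk b2 to b0
  b5←b4: walk b4 to b0
  b0 → ∅
  b1 → {b4}
  b2 → {b4,b5}
  b3 → {b4}
  b4 → {b5}
  b5 → ∅

φ for b: defs {b0,b3,b5}
  DF⁺ = {b4,b5}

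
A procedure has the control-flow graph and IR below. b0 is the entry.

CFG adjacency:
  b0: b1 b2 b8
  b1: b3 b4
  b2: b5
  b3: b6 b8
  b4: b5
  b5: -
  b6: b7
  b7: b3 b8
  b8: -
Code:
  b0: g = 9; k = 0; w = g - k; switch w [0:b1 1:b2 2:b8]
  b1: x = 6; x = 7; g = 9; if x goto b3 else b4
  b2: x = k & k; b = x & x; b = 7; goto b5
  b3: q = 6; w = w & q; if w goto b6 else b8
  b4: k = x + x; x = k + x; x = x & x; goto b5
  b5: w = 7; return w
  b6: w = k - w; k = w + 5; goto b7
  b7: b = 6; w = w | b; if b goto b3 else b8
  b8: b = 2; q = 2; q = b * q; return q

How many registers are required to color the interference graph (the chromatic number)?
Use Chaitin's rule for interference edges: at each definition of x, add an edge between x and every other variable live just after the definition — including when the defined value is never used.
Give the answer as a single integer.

Answer: 4

Derivation:
def/use:
  b0 def {g,k,w} use ∅
  b1 def {g,x} use ∅
  b2 def {b,x} use {k}
  b3 def {q,w} use {w}
  b4 def {k,x} use {x}
  b5 def {w} use ∅
  b6 def {k,w} use {k,w}
  b7 def {b,w} use {w}
  b8 def {b,q} use ∅

Liveness:
  b0: in=∅ out={k,w}
  b1: in={k,w} out={k,w,x}
  b2: in={k} out=∅
  b3: in={k,w} out={k,w}
  b4: in={x} out=∅
  b5: in=∅ out=∅
  b6: in={k,w} out={k,w}
  b7: in={k,w} out={k,w}
  b8: in=∅ out=∅

Interference:
  b: {k,q,w}
  g: {k,w,x}
  k: {b,g,q,w,x}
  q: {b,k,w}
  w: {b,g,k,q,x}
  x: {g,k,w}

Registers:
  lower bound: {b,k,q,w} mutually conflict ⇒ χ ≥ 4
  4-colouring: r0={k}  r1={w}  r2={b,g}  r3={q,x}
  χ = 4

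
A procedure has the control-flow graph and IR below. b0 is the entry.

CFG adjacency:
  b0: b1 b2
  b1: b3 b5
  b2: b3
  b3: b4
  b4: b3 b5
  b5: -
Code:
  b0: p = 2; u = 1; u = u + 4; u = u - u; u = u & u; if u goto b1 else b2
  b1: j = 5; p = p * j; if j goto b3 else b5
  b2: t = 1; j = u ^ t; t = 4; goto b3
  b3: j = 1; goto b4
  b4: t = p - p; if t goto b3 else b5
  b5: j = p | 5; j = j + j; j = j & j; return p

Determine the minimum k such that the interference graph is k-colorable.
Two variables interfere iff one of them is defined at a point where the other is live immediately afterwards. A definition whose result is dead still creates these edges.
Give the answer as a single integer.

Answer: 3

Working:
Per-block:
  b0 def {p,u} use ∅
  b1 def {j,p} use {p}
  b2 def {j,t} use {u}
  b3 def {j} use ∅
  b4 def {t} use {p}
  b5 def {j} use {p}

Live sets:
  b0 li=∅ lo={p,u}
  b1 li={p} lo={p}
  b2 li={p,u} lo={p}
  b3 li={p} lo={p}
  b4 li={p} lo={p}
  b5 li={p} lo=∅

Conflict graph:
  j↔{p}
  p↔{j,t,u}
  t↔{p,u}
  u↔{p,t}

Chromatic number:
  lower bound: {p,t,u} mutually conflict ⇒ χ ≥ 3
  3-colouring: R0={p}  R1={j,t}  R2={u}
  χ = 3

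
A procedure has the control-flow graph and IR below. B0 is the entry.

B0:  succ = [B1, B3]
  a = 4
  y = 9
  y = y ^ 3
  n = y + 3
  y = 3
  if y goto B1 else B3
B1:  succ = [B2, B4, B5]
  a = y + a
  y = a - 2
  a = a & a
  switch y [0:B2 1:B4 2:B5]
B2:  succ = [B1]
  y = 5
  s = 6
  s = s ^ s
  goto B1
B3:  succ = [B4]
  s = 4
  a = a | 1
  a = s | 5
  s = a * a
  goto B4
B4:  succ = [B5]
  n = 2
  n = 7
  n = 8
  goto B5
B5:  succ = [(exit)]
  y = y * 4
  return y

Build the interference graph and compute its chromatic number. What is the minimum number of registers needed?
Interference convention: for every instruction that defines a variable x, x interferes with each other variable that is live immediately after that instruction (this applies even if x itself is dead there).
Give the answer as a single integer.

Block summaries:
  B0: {a,n,y} / ∅
  B1: {a,y} / {a,y}
  B2: {s,y} / ∅
  B3: {a,s} / {a}
  B4: {n} / ∅
  B5: {y} / {y}

Backward fixpoint:
  B0: in=∅ out={a,y}
  B1: in={a,y} out={a,y}
  B2: in={a} out={a,y}
  B3: in={a,y} out={y}
  B4: in={y} out={y}
  B5: in={y} out=∅

Interference:
  a — {n,s,y}
  n — {a,y}
  s — {a,y}
  y — {a,n,s}

Registers:
  lower bound: {a,n,y} mutually conflict ⇒ χ ≥ 3
  3-colouring: R0={a}  R1={y}  R2={n,s}
  χ = 3

Answer: 3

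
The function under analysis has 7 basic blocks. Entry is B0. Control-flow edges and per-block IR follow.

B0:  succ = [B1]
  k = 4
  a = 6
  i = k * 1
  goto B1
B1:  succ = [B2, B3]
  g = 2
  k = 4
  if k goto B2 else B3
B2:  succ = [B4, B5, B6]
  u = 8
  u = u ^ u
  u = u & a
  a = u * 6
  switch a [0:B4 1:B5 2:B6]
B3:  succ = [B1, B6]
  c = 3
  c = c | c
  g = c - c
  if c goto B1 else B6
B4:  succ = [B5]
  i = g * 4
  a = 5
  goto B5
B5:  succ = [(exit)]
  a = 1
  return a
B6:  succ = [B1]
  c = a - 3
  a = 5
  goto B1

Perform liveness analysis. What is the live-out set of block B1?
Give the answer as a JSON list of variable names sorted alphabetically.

Per-block:
  B0: def={a,i,k} ue=∅
  B1: def={g,k} ue=∅
  B2: def={a,u} ue={a}
  B3: def={c,g} ue=∅
  B4: def={a,i} ue={g}
  B5: def={a} ue=∅
  B6: def={a,c} ue={a}

Liveness:
  B0: in=∅ out={a}
  B1: in={a} out={a,g}
  B2: in={a,g} out={a,g}
  B3: in={a} out={a}
  B4: in={g} out=∅
  B5: in=∅ out=∅
  B6: in={a} out={a}

live-out(B1) = ["a", "g"]

Answer: ["a", "g"]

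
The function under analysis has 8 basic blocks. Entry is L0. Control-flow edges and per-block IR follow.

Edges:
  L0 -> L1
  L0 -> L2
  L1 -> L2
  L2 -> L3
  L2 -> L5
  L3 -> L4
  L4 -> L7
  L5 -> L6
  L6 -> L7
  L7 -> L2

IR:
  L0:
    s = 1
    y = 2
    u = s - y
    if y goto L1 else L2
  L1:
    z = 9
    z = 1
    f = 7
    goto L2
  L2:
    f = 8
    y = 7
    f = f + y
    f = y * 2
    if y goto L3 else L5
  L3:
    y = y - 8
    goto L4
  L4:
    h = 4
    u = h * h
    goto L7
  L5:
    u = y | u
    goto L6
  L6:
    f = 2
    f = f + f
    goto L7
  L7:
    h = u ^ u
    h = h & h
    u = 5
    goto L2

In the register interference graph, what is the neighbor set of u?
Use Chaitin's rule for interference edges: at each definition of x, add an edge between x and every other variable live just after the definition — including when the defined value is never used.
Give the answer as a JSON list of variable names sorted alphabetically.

Answer: ["f", "y", "z"]

Derivation:
Block summaries:
  L0 def {s,u,y} use ∅
  L1 def {f,z} use ∅
  L2 def {f,y} use ∅
  L3 def {y} use {y}
  L4 def {h,u} use ∅
  L5 def {u} use {u,y}
  L6 def {f} use ∅
  L7 def {h,u} use {u}

Backward fixpoint:
  live L0: ∅→{u}
  live L1: {u}→{u}
  live L2: {u}→{u,y}
  live L3: {y}→∅
  live L4: ∅→{u}
  live L5: {u,y}→{u}
  live L6: {u}→{u}
  live L7: {u}→{u}

Interfere edges:
  f — {u,y}
  h — ∅
  s — {y}
  u — {f,y,z}
  y — {f,s,u}
  z — {u}

N(u) = ["f", "y", "z"]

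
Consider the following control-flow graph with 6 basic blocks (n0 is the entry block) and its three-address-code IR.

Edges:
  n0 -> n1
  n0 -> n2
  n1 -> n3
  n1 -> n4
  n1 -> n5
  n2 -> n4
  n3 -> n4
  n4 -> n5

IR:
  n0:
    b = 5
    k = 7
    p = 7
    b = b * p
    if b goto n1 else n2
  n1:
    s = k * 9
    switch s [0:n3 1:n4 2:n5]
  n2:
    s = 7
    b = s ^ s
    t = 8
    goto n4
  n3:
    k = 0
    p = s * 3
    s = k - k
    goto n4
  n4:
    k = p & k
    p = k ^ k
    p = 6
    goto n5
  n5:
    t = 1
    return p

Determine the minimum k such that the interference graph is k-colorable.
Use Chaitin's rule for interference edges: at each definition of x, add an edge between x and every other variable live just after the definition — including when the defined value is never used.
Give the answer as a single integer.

Block summaries:
  n0 def {b,k,p} use ∅
  n1 def {s} use {k}
  n2 def {b,s,t} use ∅
  n3 def {k,p,s} use {s}
  n4 def {k,p} use {k,p}
  n5 def {t} use {p}

Backward fixpoint:
  n0 li=∅ lo={k,p}
  n1 li={k,p} lo={k,p,s}
  n2 li={k,p} lo={k,p}
  n3 li={s} lo={k,p}
  n4 li={k,p} lo={p}
  n5 li={p} lo=∅

Conflict graph:
  b: {k,p}
  k: {b,p,s,t}
  p: {b,k,s,t}
  s: {k,p}
  t: {k,p}

Registers:
  lower bound: {b,k,p} mutually conflict ⇒ χ ≥ 3
  3-colouring: r0={k}  r1={p}  r2={b,s,t}
  χ = 3

Answer: 3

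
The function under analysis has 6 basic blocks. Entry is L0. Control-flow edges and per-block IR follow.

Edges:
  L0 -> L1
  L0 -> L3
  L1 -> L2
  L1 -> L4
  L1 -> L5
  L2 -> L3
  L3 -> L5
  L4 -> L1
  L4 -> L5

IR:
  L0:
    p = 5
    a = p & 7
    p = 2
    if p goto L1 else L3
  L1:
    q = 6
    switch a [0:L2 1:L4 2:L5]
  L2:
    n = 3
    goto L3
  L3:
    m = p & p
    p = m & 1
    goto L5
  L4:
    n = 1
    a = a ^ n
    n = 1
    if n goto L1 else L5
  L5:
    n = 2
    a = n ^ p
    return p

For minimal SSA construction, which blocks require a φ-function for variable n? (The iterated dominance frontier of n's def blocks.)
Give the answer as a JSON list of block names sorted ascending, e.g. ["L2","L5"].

Answer: ["L1", "L3", "L5"]

Working:
idom tree: L1←L0 L2←L1 L3←L0 L4←L1 L5←L0
Dom∩ at merges:
  L1: preds {L0,L4}: {L0} ∩ {L0,L1,L4} = {L0}; idom=L0
  L3: preds {L0,L2}: {L0} ∩ {L0,L1,L2} = {L0}; idom=L0
  L5: preds {L1,L3,L4}: {L0,L1} ∩ {L0,L3} ∩ {L0,L1,L4} = {L0}; idom=L0

DF walk-up:
  join L1 pred L0: · stop@L0
  join L1 pred L4: L4→L1 stop@L0
  join L3 pred L0: · stop@L0
  join L3 pred L2: L2→L1 stop@L0
  join L5 pred L1: L1 stop@L0
  join L5 pred L3: L3 stop@L0
  join L5 pred L4: L4→L1 stop@L0
  DF(L0)=∅
  DF(L1)={L1,L3,L5}
  DF(L2)={L3}
  DF(L3)={L5}
  DF(L4)={L1,L5}
  DF(L5)=∅

φ for n: defs {L2,L4,L5}
  DF⁺ = {L1,L3,L5}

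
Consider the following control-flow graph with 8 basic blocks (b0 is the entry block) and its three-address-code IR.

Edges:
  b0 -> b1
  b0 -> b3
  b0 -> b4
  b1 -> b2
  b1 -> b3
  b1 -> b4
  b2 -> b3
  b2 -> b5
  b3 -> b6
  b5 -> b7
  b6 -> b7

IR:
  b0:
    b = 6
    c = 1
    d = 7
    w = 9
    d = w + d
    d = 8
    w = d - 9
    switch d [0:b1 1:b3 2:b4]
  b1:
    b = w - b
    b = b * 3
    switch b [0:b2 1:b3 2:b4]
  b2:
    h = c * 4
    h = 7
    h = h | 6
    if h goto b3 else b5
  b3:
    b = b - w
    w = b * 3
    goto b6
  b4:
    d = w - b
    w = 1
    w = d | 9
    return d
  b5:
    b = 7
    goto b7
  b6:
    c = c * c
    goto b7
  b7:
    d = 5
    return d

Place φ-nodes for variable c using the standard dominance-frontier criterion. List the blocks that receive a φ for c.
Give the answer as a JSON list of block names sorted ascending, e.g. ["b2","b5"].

Answer: ["b7"]

Analysis:
idom tree: b1←b0 b2←b1 b3←b0 b4←b0 b5←b2 b6←b3 b7←b0
Join-block Dom:
  b3: preds {b0,b1,b2}: {b0} ∩ {b0,b1} ∩ {b0,b1,b2} = {b0}; idom=b0
  b4: preds {b0,b1}: {b0} ∩ {b0,b1} = {b0}; idom=b0
  b7: preds {b5,b6}: {b0,b1,b2,b5} ∩ {b0,b3,b6} = {b0}; idom=b0

DF walk-up:
  join b3 pred b0: · stop@b0
  join b3 pred b1: b1 stop@b0
  join b3 pred b2: b2→b1 stop@b0
  join b4 pred b0: · stop@b0
  join b4 pred b1: b1 stop@b0
  join b7 pred b5: b5→b2→b1 stop@b0
  join b7 pred b6: b6→b3 stop@b0
  b0: DF=∅
  b1: DF={b3,b4,b7}
  b2: DF={b3,b7}
  b3: DF={b7}
  b4: DF=∅
  b5: DF={b7}
  b6: DF={b7}
  b7: DF=∅

φ for c: defs {b0,b6}
  DF⁺ = {b7}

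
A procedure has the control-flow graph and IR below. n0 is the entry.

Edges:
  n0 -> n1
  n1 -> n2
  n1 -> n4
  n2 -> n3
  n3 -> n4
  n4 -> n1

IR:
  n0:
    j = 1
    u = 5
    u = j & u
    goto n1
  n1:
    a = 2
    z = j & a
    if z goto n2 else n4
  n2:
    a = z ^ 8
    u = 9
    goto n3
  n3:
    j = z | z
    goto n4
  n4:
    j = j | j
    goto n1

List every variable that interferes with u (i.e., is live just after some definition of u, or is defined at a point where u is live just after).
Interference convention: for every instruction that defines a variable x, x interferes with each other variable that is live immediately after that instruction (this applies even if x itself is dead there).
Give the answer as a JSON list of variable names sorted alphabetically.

def/use:
  n0 def {j,u} use ∅
  n1 def {a,z} use {j}
  n2 def {a,u} use {z}
  n3 def {j} use {z}
  n4 def {j} use {j}

Backward fixpoint:
  n0 li=∅ lo={j}
  n1 li={j} lo={j,z}
  n2 li={z} lo={z}
  n3 li={z} lo={j}
  n4 li={j} lo={j}

Interference:
  a↔{j,z}
  j↔{a,u,z}
  u↔{j,z}
  z↔{a,j,u}

N(u) = ["j", "z"]

Answer: ["j", "z"]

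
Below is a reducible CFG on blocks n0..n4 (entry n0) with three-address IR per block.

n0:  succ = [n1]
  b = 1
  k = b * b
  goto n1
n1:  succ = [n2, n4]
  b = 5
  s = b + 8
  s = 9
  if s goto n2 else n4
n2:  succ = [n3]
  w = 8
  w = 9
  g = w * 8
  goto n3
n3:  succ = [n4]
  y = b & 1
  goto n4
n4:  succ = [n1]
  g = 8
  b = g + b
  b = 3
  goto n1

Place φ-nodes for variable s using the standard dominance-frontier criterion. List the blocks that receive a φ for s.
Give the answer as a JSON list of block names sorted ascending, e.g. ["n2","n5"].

Answer: ["n1"]

Working:
idom tree: n1←n0 n2←n1 n3←n2 n4←n1
Dom∩ at merges:
  n1: preds {n0,n4}: {n0} ∩ {n0,n1,n4} = {n0}; idom=n0
  n4: preds {n1,n3}: {n0,n1} ∩ {n0,n1,n2,n3} = {n0,n1}; idom=n1

Frontier:
  join n1 pred n0: · stop@n0
  join n1 pred n4: n4→n1 stop@n0
  join n4 pred n1: · stop@n1
  join n4 pred n3: n3→n2 stop@n1
  n0: DF=∅
  n1: DF={n1}
  n2: DF={n4}
  n3: DF={n4}
  n4: DF={n1}

φ for s: defs {n1}
  DF⁺ = {n1}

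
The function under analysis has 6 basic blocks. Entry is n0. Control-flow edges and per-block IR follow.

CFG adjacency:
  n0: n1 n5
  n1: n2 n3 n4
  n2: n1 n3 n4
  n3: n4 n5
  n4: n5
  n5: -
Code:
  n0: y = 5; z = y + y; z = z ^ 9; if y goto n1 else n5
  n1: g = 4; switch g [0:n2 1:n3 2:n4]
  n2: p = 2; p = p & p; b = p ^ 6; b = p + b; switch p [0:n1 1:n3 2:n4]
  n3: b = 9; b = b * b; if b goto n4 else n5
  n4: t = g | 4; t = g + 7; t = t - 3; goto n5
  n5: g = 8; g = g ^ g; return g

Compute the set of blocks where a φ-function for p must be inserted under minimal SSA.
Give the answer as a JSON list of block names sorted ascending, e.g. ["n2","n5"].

idom tree: n1←n0 n2←n1 n3←n1 n4←n1 n5←n0
Dom∩ at merges:
  n1: preds {n0,n2}: {n0} ∩ {n0,n1,n2} = {n0}; idom=n0
  n3: preds {n1,n2}: {n0,n1} ∩ {n0,n1,n2} = {n0,n1}; idom=n1
  n4: preds {n1,n2,n3}: {n0,n1} ∩ {n0,n1,n2} ∩ {n0,n1,n3} = {n0,n1}; idom=n1
  n5: preds {n0,n3,n4}: {n0} ∩ {n0,n1,n3} ∩ {n0,n1,n4} = {n0}; idom=n0

DF walk-up:
  join n1 pred n0: · stop@n0
  join n1 pred n2: n2→n1 stop@n0
  join n3 pred n1: · stop@n1
  join n3 pred n2: n2 stop@n1
  join n4 pred n1: · stop@n1
  join n4 pred n2: n2 stop@n1
  join n4 pred n3: n3 stop@n1
  join n5 pred n0: · stop@n0
  join n5 pred n3: n3→n1 stop@n0
  join n5 pred n4: n4→n1 stop@n0
  n0 → ∅
  n1 → {n1,n5}
  n2 → {n1,n3,n4}
  n3 → {n4,n5}
  n4 → {n5}
  n5 → ∅

φ for p: defs {n2}
  DF⁺ = {n1,n3,n4,n5}

Answer: ["n1", "n3", "n4", "n5"]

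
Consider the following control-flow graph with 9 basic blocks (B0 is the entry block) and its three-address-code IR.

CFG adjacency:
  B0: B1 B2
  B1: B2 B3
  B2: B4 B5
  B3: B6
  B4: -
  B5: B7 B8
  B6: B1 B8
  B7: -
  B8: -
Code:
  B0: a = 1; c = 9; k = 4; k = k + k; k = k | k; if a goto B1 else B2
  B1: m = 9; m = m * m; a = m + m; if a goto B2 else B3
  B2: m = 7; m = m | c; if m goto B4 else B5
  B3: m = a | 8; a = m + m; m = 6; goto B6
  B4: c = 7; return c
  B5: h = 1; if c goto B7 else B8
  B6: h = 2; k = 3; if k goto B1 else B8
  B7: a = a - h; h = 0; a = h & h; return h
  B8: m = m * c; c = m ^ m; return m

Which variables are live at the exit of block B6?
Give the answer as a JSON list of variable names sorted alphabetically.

def/use:
  B0: def={a,c,k} ue=∅
  B1: def={a,m} ue=∅
  B2: def={m} ue={c}
  B3: def={a,m} ue={a}
  B4: def={c} ue=∅
  B5: def={h} ue={c}
  B6: def={h,k} ue=∅
  B7: def={a,h} ue={a,h}
  B8: def={c,m} ue={c,m}

Liveness:
  B0: in=∅ out={a,c}
  B1: in={c} out={a,c}
  B2: in={a,c} out={a,c,m}
  B3: in={a,c} out={c,m}
  B4: in=∅ out=∅
  B5: in={a,c,m} out={a,c,h,m}
  B6: in={c,m} out={c,m}
  B7: in={a,h} out=∅
  B8: in={c,m} out=∅

live-out(B6) = ["c", "m"]

Answer: ["c", "m"]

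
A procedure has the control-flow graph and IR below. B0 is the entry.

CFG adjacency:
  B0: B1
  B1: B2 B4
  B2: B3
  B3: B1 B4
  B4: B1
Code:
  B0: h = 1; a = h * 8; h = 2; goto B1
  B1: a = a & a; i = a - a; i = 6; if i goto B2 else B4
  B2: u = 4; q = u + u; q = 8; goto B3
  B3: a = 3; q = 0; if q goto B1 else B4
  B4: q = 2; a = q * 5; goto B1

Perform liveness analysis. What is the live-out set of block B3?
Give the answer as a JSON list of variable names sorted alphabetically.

Per-block:
  B0: def={a,h} ue=∅
  B1: def={a,i} ue={a}
  B2: def={q,u} ue=∅
  B3: def={a,q} ue=∅
  B4: def={a,q} ue=∅

Backward fixpoint:
  B0: in=∅ out={a}
  B1: in={a} out=∅
  B2: in=∅ out=∅
  B3: in=∅ out={a}
  B4: in=∅ out={a}

live-out(B3) = ["a"]

Answer: ["a"]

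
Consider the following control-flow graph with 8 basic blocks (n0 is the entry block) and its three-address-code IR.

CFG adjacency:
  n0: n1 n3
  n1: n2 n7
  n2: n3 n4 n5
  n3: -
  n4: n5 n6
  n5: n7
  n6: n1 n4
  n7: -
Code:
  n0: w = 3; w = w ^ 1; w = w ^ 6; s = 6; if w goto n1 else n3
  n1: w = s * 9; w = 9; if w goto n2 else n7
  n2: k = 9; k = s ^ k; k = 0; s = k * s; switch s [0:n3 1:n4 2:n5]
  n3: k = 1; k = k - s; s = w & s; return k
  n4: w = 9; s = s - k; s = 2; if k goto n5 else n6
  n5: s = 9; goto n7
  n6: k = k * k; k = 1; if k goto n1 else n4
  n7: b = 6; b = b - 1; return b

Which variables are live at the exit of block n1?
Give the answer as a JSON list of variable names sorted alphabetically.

Block summaries:
  n0 def {s,w} use ∅
  n1 def {w} use {s}
  n2 def {k,s} use {s}
  n3 def {k,s} use {s,w}
  n4 def {s,w} use {k,s}
  n5 def {s} use ∅
  n6 def {k} use {k}
  n7 def {b} use ∅

Liveness:
  n0 li=∅ lo={s,w}
  n1 li={s} lo={s,w}
  n2 li={s,w} lo={k,s,w}
  n3 li={s,w} lo=∅
  n4 li={k,s} lo={k,s}
  n5 li=∅ lo=∅
  n6 li={k,s} lo={k,s}
  n7 li=∅ lo=∅

live-out(n1) = ["s", "w"]

Answer: ["s", "w"]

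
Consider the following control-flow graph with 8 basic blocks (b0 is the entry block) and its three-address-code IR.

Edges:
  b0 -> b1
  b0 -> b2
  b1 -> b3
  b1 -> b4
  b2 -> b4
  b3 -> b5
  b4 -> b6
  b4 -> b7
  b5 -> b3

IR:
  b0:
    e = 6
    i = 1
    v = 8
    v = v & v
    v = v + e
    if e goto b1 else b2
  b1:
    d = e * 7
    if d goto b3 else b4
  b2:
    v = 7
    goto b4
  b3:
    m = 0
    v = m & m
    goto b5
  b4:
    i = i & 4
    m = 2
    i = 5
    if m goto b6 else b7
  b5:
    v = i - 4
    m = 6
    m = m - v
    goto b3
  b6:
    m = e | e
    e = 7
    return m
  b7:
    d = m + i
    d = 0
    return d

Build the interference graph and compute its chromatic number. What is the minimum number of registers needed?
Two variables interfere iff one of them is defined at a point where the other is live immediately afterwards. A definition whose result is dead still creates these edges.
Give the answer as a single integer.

Answer: 4

Analysis:
def/use:
  b0: def={e,i,v} ue=∅
  b1: def={d} ue={e}
  b2: def={v} ue=∅
  b3: def={m,v} ue=∅
  b4: def={i,m} ue={i}
  b5: def={m,v} ue={i}
  b6: def={e,m} ue={e}
  b7: def={d} ue={i,m}

Backward fixpoint:
  b0 li=∅ lo={e,i}
  b1 li={e,i} lo={e,i}
  b2 li={e,i} lo={e,i}
  b3 li={i} lo={i}
  b4 li={e,i} lo={e,i,m}
  b5 li={i} lo={i}
  b6 li={e} lo=∅
  b7 li={i,m} lo=∅

Interference:
  d: {e,i}
  e: {d,i,m,v}
  i: {d,e,m,v}
  m: {e,i,v}
  v: {e,i,m}

Registers:
  clique {e,i,m,v} ⇒ need ≥ 4
  4-colouring: c0={e}  c1={i}  c2={d,m}  c3={v}
  χ = 4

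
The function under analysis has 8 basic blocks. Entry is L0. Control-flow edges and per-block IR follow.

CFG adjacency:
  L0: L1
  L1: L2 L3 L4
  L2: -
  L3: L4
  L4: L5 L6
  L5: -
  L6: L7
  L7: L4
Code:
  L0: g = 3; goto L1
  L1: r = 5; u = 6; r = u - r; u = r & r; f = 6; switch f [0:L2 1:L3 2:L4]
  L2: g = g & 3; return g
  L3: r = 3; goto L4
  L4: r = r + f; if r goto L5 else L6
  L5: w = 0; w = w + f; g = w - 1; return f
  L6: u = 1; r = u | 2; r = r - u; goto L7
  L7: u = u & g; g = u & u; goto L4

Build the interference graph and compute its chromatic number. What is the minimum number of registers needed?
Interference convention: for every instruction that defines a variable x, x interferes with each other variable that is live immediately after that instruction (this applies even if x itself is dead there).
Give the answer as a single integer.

Answer: 4

Analysis:
Block summaries:
  L0 def {g} use ∅
  L1 def {f,r,u} use ∅
  L2 def {g} use {g}
  L3 def {r} use ∅
  L4 def {r} use {f,r}
  L5 def {g,w} use {f}
  L6 def {r,u} use ∅
  L7 def {g,u} use {g,u}

Live sets:
  live L0: ∅→{g}
  live L1: {g}→{f,g,r}
  live L2: {g}→∅
  live L3: {f,g}→{f,g,r}
  live L4: {f,g,r}→{f,g}
  live L5: {f}→∅
  live L6: {f,g}→{f,g,r,u}
  live L7: {f,g,r,u}→{f,g,r}

Interference:
  f↔{g,r,u,w}
  g↔{f,r,u}
  r↔{f,g,u}
  u↔{f,g,r}
  w↔{f}

Registers:
  lower bound: {f,g,r,u} mutually conflict ⇒ χ ≥ 4
  4-colouring: r0={f}  r1={g,w}  r2={r}  r3={u}
  χ = 4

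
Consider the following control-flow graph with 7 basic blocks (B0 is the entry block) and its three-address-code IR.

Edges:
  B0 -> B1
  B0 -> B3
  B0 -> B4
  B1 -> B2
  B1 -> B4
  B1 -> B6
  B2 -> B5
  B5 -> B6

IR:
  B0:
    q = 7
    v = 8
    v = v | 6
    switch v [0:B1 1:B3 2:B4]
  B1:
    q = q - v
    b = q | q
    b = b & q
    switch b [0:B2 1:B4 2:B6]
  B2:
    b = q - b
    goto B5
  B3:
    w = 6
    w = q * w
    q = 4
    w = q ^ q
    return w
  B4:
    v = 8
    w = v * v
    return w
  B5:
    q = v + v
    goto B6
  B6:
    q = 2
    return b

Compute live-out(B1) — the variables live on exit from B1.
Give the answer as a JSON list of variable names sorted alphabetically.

Per-block:
  B0: {q,v} / ∅
  B1: {b,q} / {q,v}
  B2: {b} / {b,q}
  B3: {q,w} / {q}
  B4: {v,w} / ∅
  B5: {q} / {v}
  B6: {q} / {b}

Live sets:
  live B0: ∅→{q,v}
  live B1: {q,v}→{b,q,v}
  live B2: {b,q,v}→{b,v}
  live B3: {q}→∅
  live B4: ∅→∅
  live B5: {b,v}→{b}
  live B6: {b}→∅

live-out(B1) = ["b", "q", "v"]

Answer: ["b", "q", "v"]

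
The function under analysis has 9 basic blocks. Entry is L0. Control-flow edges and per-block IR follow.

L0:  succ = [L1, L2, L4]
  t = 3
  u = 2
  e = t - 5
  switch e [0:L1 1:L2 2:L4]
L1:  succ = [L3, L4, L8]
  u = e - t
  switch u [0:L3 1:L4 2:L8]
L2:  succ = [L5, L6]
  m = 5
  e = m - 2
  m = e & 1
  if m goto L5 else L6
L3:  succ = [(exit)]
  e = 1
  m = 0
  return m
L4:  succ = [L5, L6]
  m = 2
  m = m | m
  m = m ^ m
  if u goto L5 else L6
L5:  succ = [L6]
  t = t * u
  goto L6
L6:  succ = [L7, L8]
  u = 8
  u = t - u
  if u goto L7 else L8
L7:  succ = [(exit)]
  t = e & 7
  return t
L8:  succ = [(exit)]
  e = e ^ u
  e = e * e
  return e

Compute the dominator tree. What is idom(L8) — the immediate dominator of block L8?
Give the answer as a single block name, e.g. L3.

idom tree: L1←L0 L2←L0 L3←L1 L4←L0 L5←L0 L6←L0 L7←L6 L8←L0
Dom∩ at merges:
  L4: preds {L0,L1}: {L0} ∩ {L0,L1} = {L0}; idom=L0
  L5: preds {L2,L4}: {L0,L2} ∩ {L0,L4} = {L0}; idom=L0
  L6: preds {L2,L4,L5}: {L0,L2} ∩ {L0,L4} ∩ {L0,L5} = {L0}; idom=L0
  L8: preds {L1,L6}: {L0,L1} ∩ {L0,L6} = {L0}; idom=L0

idom(L8) = L0

Answer: L0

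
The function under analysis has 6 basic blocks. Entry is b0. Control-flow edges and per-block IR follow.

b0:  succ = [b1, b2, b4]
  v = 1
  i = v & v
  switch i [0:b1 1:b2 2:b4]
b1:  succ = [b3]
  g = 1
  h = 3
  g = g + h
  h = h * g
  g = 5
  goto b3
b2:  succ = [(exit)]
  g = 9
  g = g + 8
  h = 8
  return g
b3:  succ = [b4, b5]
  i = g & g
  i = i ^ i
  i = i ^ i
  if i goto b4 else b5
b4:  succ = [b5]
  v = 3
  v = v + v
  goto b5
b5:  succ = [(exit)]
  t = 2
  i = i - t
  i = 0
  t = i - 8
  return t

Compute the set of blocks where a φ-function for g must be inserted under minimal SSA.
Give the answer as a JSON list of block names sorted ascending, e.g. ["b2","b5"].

Answer: ["b4", "b5"]

Working:
idom tree: b1←b0 b2←b0 b3←b1 b4←b0 b5←b0
Dom∩ at merges:
  b4: preds {b0,b3}: {b0} ∩ {b0,b1,b3} = {b0}; idom=b0
  b5: preds {b3,b4}: {b0,b1,b3} ∩ {b0,b4} = {b0}; idom=b0

DF walk-up:
  join b4 pred b0: · stop@b0
  join b4 pred b3: b3→b1 stop@b0
  join b5 pred b3: b3→b1 stop@b0
  join b5 pred b4: b4 stop@b0
  b0: DF=∅
  b1: DF={b4,b5}
  b2: DF=∅
  b3: DF={b4,b5}
  b4: DF={b5}
  b5: DF=∅

φ for g: defs {b1,b2}
  DF⁺ = {b4,b5}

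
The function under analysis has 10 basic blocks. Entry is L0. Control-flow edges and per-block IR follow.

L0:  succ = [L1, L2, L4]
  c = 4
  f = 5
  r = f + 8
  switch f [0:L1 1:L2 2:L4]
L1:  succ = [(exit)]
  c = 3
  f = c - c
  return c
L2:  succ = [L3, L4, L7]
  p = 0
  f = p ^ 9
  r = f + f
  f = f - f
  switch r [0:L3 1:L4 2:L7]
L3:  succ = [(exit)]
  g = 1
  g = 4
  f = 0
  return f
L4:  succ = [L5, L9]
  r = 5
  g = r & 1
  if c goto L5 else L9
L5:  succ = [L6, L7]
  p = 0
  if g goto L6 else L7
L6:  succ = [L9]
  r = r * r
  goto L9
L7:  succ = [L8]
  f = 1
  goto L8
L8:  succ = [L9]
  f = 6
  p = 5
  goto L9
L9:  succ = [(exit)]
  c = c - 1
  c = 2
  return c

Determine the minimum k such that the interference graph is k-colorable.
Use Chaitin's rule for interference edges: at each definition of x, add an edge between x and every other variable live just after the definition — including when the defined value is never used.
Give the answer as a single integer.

Answer: 4

Derivation:
Block summaries:
  L0 def {c,f,r} use ∅
  L1 def {c,f} use ∅
  L2 def {f,p,r} use ∅
  L3 def {f,g} use ∅
  L4 def {g,r} use {c}
  L5 def {p} use {g}
  L6 def {r} use {r}
  L7 def {f} use ∅
  L8 def {f,p} use ∅
  L9 def {c} use {c}

Liveness:
  live L0: ∅→{c}
  live L1: ∅→∅
  live L2: {c}→{c}
  live L3: ∅→∅
  live L4: {c}→{c,g,r}
  live L5: {c,g,r}→{c,r}
  live L6: {c,r}→{c}
  live L7: {c}→{c}
  live L8: {c}→{c}
  live L9: {c}→∅

Interference:
  c↔{f,g,p,r}
  f↔{c,r}
  g↔{c,p,r}
  p↔{c,g,r}
  r↔{c,f,g,p}

Registers:
  lower bound: {c,g,p,r} mutually conflict ⇒ χ ≥ 4
  4-colouring: c0={c}  c1={r}  c2={f,g}  c3={p}
  χ = 4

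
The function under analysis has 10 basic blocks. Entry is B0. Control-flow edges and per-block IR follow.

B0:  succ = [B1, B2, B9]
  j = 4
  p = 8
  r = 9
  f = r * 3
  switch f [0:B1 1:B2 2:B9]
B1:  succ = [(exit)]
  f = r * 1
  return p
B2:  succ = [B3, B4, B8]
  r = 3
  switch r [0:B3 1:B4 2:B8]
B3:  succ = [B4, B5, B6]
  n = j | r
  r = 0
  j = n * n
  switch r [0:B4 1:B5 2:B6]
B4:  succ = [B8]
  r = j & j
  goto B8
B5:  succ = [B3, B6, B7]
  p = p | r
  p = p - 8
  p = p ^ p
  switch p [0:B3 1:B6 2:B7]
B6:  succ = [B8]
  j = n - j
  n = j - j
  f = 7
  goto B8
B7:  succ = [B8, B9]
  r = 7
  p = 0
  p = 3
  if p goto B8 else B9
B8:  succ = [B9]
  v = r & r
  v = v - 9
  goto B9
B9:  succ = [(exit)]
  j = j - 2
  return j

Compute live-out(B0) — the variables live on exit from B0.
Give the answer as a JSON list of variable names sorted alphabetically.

Per-block:
  B0 def {f,j,p,r} use ∅
  B1 def {f} use {p,r}
  B2 def {r} use ∅
  B3 def {j,n,r} use {j,r}
  B4 def {r} use {j}
  B5 def {p} use {p,r}
  B6 def {f,j,n} use {j,n}
  B7 def {p,r} use ∅
  B8 def {v} use {r}
  B9 def {j} use {j}

Liveness:
  B0: in=∅ out={j,p,r}
  B1: in={p,r} out=∅
  B2: in={j,p} out={j,p,r}
  B3: in={j,p,r} out={j,n,p,r}
  B4: in={j} out={j,r}
  B5: in={j,n,p,r} out={j,n,p,r}
  B6: in={j,n,r} out={j,r}
  B7: in={j} out={j,r}
  B8: in={j,r} out={j}
  B9: in={j} out=∅

live-out(B0) = ["j", "p", "r"]

Answer: ["j", "p", "r"]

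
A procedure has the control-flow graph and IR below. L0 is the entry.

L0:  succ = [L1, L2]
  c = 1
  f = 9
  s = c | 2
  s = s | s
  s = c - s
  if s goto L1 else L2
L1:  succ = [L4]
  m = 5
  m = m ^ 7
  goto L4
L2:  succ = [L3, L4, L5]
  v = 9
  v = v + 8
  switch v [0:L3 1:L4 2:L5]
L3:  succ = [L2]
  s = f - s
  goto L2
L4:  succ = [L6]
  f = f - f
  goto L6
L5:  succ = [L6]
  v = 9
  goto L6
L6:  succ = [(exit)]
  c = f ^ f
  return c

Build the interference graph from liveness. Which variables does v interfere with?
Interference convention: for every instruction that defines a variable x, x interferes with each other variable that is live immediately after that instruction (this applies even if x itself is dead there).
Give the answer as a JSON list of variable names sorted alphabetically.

Answer: ["f", "s"]

Analysis:
Per-block:
  L0 def {c,f,s} use ∅
  L1 def {m} use ∅
  L2 def {v} use ∅
  L3 def {s} use {f,s}
  L4 def {f} use {f}
  L5 def {v} use ∅
  L6 def {c} use {f}

Live sets:
  L0 li=∅ lo={f,s}
  L1 li={f} lo={f}
  L2 li={f,s} lo={f,s}
  L3 li={f,s} lo={f,s}
  L4 li={f} lo={f}
  L5 li={f} lo={f}
  L6 li={f} lo=∅

Conflict graph:
  c: {f,s}
  f: {c,m,s,v}
  m: {f}
  s: {c,f,v}
  v: {f,s}

N(v) = ["f", "s"]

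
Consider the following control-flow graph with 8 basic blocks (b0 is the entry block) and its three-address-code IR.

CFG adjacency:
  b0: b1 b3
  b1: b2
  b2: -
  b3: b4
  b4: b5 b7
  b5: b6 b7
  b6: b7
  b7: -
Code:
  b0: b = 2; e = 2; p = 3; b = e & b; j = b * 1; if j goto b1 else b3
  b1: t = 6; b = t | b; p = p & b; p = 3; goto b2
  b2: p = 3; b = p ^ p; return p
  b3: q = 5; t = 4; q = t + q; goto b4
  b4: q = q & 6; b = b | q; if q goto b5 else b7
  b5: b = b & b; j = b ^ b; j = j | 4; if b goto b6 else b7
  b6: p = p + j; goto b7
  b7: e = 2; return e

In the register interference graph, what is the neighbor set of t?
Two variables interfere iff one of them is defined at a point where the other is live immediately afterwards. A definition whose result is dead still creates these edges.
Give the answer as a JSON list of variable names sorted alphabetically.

Answer: ["b", "p", "q"]

Derivation:
Per-block:
  b0 def {b,e,j,p} use ∅
  b1 def {b,p,t} use {b,p}
  b2 def {b,p} use ∅
  b3 def {q,t} use ∅
  b4 def {b,q} use {b,q}
  b5 def {b,j} use {b}
  b6 def {p} use {j,p}
  b7 def {e} use ∅

Liveness:
  b0 li=∅ lo={b,p}
  b1 li={b,p} lo=∅
  b2 li=∅ lo=∅
  b3 li={b,p} lo={b,p,q}
  b4 li={b,p,q} lo={b,p}
  b5 li={b,p} lo={j,p}
  b6 li={j,p} lo=∅
  b7 li=∅ lo=∅

Conflict graph:
  b — {e,j,p,q,t}
  e — {b,p}
  j — {b,p}
  p — {b,e,j,q,t}
  q — {b,p,t}
  t — {b,p,q}

N(t) = ["b", "p", "q"]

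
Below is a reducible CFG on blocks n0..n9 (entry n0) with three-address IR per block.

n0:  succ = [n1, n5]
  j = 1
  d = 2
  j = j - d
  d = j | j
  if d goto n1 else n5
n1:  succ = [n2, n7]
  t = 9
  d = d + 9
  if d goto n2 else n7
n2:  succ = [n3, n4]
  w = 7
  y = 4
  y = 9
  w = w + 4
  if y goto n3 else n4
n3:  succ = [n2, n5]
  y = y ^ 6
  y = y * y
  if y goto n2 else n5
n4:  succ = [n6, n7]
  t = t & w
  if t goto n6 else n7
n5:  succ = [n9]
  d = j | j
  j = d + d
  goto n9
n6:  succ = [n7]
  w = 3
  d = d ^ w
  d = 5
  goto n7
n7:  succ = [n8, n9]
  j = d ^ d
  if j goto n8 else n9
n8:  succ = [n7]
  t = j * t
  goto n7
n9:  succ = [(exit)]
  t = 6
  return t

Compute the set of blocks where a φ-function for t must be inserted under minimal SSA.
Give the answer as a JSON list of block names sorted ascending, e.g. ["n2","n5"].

idom tree: n1←n0 n2←n1 n3←n2 n4←n2 n5←n0 n6←n4 n7←n1 n8←n7 n9←n0
Dom at joins:
  n2: preds {n1,n3}: {n0,n1} ∩ {n0,n1,n2,n3} = {n0,n1}; idom=n1
  n5: preds {n0,n3}: {n0} ∩ {n0,n1,n2,n3} = {n0}; idom=n0
  n7: preds {n1,n4,n6,n8}: {n0,n1} ∩ {n0,n1,n2,n4} ∩ {n0,n1,n2,n4,n6} ∩ {n0,n1,n7,n8} = {n0,n1}; idom=n1
  n9: preds {n5,n7}: {n0,n5} ∩ {n0,n1,n7} = {n0}; idom=n0

Frontier:
  n2←n1: walk · to n1
  n2←n3: walk n3→n2 to n1
  n5←n0: walk · to n0
  n5←n3: walk n3→n2→n1 to n0
  n7←n1: walk · to n1
  n7←n4: walk n4→n2 to n1
  n7←n6: walk n6→n4→n2 to n1
  n7←n8: walk n8→n7 to n1
  n9←n5: walk n5 to n0
  n9←n7: walk n7→n1 to n0
  n0 → ∅
  n1 → {n5,n9}
  n2 → {n2,n5,n7}
  n3 → {n2,n5}
  n4 → {n7}
  n5 → {n9}
  n6 → {n7}
  n7 → {n7,n9}
  n8 → {n7}
  n9 → ∅

φ for t: defs {n1,n4,n8,n9}
  DF⁺ = {n5,n7,n9}

Answer: ["n5", "n7", "n9"]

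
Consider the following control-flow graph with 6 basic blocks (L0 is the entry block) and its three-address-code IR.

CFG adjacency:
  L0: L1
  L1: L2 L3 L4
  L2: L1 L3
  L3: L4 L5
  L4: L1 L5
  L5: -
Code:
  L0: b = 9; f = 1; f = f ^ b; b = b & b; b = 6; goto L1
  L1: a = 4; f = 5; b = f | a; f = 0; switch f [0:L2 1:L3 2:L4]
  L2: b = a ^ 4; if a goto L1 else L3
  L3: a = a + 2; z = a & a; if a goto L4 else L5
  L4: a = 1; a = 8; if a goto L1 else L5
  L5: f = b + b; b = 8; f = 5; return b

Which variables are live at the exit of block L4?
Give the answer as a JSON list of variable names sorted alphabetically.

Block summaries:
  L0 def {b,f} use ∅
  L1 def {a,b,f} use ∅
  L2 def {b} use {a}
  L3 def {a,z} use {a}
  L4 def {a} use ∅
  L5 def {b,f} use {b}

Live sets:
  L0: in=∅ out=∅
  L1: in=∅ out={a,b}
  L2: in={a} out={a,b}
  L3: in={a,b} out={b}
  L4: in={b} out={b}
  L5: in={b} out=∅

live-out(L4) = ["b"]

Answer: ["b"]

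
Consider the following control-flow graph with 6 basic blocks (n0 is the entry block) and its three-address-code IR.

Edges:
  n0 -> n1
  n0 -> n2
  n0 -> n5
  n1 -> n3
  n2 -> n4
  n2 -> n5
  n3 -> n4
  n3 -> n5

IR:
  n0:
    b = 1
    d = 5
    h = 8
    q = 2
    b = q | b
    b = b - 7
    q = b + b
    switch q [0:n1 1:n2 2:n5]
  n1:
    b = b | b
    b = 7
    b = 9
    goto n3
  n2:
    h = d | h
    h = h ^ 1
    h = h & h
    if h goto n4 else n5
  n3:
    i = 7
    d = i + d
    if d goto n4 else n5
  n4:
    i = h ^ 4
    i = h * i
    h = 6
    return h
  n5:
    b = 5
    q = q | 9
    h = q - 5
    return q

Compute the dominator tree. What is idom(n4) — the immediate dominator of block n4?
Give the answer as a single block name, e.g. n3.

idom tree: n1←n0 n2←n0 n3←n1 n4←n0 n5←n0
Dom∩ at merges:
  n4: preds {n2,n3}: {n0,n2} ∩ {n0,n1,n3} = {n0}; idom=n0
  n5: preds {n0,n2,n3}: {n0} ∩ {n0,n2} ∩ {n0,n1,n3} = {n0}; idom=n0

idom(n4) = n0

Answer: n0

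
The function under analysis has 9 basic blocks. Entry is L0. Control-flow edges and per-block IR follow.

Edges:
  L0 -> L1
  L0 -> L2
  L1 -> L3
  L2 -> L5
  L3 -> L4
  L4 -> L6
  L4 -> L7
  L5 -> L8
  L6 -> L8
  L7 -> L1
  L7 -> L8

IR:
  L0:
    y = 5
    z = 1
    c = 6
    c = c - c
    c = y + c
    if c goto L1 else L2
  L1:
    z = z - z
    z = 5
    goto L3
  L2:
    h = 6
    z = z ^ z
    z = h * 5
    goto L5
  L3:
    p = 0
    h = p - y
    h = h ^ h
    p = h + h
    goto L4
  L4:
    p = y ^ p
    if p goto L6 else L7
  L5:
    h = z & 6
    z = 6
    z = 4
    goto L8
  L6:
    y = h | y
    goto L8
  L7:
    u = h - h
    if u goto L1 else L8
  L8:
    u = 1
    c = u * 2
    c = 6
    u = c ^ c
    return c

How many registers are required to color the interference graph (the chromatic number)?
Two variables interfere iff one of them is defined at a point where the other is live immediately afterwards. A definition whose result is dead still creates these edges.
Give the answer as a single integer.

Answer: 4

Working:
def/use:
  L0 def {c,y,z} use ∅
  L1 def {z} use {z}
  L2 def {h,z} use {z}
  L3 def {h,p} use {y}
  L4 def {p} use {p,y}
  L5 def {h,z} use {z}
  L6 def {y} use {h,y}
  L7 def {u} use {h}
  L8 def {c,u} use ∅

Backward fixpoint:
  L0 li=∅ lo={y,z}
  L1 li={y,z} lo={y,z}
  L2 li={z} lo={z}
  L3 li={y,z} lo={h,p,y,z}
  L4 li={h,p,y,z} lo={h,y,z}
  L5 li={z} lo=∅
  L6 li={h,y} lo=∅
  L7 li={h,y,z} lo={y,z}
  L8 li=∅ lo=∅

Interference:
  c: {u,y,z}
  h: {p,y,z}
  p: {h,y,z}
  u: {c,y,z}
  y: {c,h,p,u,z}
  z: {c,h,p,u,y}

Chromatic number:
  {c,u,y,z} pairwise interfere (4-clique) ⇒ χ ≥ 4
  4-colouring: c0={y}  c1={z}  c2={c,h}  c3={p,u}
  χ = 4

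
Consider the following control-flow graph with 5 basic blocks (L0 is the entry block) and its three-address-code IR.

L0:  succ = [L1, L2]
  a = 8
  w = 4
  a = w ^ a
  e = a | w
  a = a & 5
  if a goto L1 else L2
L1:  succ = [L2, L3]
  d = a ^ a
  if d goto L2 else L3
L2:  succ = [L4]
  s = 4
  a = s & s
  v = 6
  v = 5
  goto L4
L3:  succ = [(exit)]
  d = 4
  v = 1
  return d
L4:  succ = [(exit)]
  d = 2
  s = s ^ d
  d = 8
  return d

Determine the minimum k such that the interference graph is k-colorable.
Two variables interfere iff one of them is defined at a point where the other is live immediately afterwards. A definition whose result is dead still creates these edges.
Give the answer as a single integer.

Answer: 3

Analysis:
Per-block:
  L0 def {a,e,w} use ∅
  L1 def {d} use {a}
  L2 def {a,s,v} use ∅
  L3 def {d,v} use ∅
  L4 def {d,s} use {s}

Live sets:
  L0 li=∅ lo={a}
  L1 li={a} lo=∅
  L2 li=∅ lo={s}
  L3 li=∅ lo=∅
  L4 li={s} lo=∅

Conflict graph:
  a — {e,s,w}
  d — {s,v}
  e — {a}
  s — {a,d,v}
  v — {d,s}
  w — {a}

Registers:
  clique {d,s,v} ⇒ need ≥ 3
  3-colouring: c0={a,d}  c1={e,s,w}  c2={v}
  χ = 3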